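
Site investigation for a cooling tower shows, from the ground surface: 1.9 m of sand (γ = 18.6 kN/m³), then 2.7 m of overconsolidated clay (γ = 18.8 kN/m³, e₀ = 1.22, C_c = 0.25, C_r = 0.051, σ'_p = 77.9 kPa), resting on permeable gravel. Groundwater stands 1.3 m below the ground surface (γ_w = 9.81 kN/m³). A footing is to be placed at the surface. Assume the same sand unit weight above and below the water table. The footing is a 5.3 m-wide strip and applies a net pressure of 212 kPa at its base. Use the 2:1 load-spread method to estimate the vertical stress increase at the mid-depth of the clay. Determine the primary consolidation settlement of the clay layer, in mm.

Mid-depth of clay below the ground surface: z = 1.9 + 2.7/2 = 3.25 m.
Total vertical stress at mid-clay: σ_v = 18.6×1.9 + 18.8×1.35 = 60.72 kPa.
Pore pressure: u = 9.81×(3.25 − 1.3) = 19.13 kPa.
Initial effective stress: σ'_0 = σ_v − u = 60.72 − 19.13 = 41.59 kPa.
Stress increase at mid-clay by the 2:1 spreading method:
Δσ = qB/(B+z) = 212×5.3/(5.3+3.25) = 131.42 kPa
Final effective stress: σ'_f = 41.59 + 131.42 = 173.01 kPa.
σ'_f = 173.01 > σ'_p = 77.9 kPa, so the stress path crosses the preconsolidation pressure — recompression up to σ'_p, then virgin compression beyond:
S_c = H/(1+e₀)·[C_r·log₁₀(σ'_p/σ'_0) + C_c·log₁₀(σ'_f/σ'_p)]
    = 2.7/2.22 × [0.051×log₁₀(77.9/41.59) + 0.25×log₁₀(173.01/77.9)]
    = 1.2162 × [0.0139 + 0.086633] = 0.1223 m

S_c ≈ 122 mm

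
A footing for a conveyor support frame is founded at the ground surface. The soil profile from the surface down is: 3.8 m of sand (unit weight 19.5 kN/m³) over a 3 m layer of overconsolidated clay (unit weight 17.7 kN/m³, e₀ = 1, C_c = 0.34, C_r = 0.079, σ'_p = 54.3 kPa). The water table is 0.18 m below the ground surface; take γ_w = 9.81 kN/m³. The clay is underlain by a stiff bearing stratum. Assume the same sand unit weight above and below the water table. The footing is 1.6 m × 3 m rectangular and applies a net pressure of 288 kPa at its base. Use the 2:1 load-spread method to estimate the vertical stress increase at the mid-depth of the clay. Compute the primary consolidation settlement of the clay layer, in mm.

S_c ≈ 74 mm

Mid-depth of clay below the ground surface: z = 3.8 + 3/2 = 5.3 m.
Total vertical stress at mid-clay: σ_v = 19.5×3.8 + 17.7×1.5 = 100.65 kPa.
Pore pressure: u = 9.81×(5.3 − 0.18) = 50.227 kPa.
Initial effective stress: σ'_0 = σ_v − u = 100.65 − 50.227 = 50.423 kPa.
Stress increase at mid-clay by the 2:1 spreading method:
Δσ = qBL/((B+z)(L+z)) = 288×1.6×3/((1.6+5.3)(3+5.3)) = 24.138 kPa
Final effective stress: σ'_f = 50.423 + 24.138 = 74.561 kPa.
σ'_f = 74.561 > σ'_p = 54.3 kPa, so the stress path crosses the preconsolidation pressure — recompression up to σ'_p, then virgin compression beyond:
S_c = H/(1+e₀)·[C_r·log₁₀(σ'_p/σ'_0) + C_c·log₁₀(σ'_f/σ'_p)]
    = 3/2 × [0.079×log₁₀(54.3/50.423) + 0.34×log₁₀(74.561/54.3)]
    = 1.5 × [0.0025415 + 0.046822] = 0.07405 m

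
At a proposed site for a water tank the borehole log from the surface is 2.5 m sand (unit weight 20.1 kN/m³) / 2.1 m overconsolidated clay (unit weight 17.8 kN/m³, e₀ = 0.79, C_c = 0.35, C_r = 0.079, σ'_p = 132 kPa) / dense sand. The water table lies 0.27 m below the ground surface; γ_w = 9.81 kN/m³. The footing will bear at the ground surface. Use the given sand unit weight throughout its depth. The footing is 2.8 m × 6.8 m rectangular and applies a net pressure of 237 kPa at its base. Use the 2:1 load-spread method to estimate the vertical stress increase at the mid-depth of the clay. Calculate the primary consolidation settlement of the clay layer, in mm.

Mid-depth of clay below the ground surface: z = 2.5 + 2.1/2 = 3.55 m.
Total vertical stress at mid-clay: σ_v = 20.1×2.5 + 17.8×1.05 = 68.94 kPa.
Pore pressure: u = 9.81×(3.55 − 0.27) = 32.177 kPa.
Initial effective stress: σ'_0 = σ_v − u = 68.94 − 32.177 = 36.763 kPa.
Stress increase at mid-clay by the 2:1 spreading method:
Δσ = qBL/((B+z)(L+z)) = 237×2.8×6.8/((2.8+3.55)(6.8+3.55)) = 68.66 kPa
Final effective stress: σ'_f = 36.763 + 68.66 = 105.42 kPa.
σ'_f = 105.42 ≤ σ'_p = 132 kPa, so the clay remains overconsolidated and only the recompression index applies:
S_c = C_r·H/(1+e₀)·log₁₀(σ'_f/σ'_0) = 0.079×2.1/1.79×log₁₀(105.42/36.763)
    = 0.092683 × 0.45751 = 0.0424 m

S_c ≈ 42.4 mm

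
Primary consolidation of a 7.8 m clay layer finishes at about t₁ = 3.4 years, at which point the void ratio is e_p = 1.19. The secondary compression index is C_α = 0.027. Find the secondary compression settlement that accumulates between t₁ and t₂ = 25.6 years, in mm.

S_s ≈ 84.3 mm

Secondary compression: S_s = C_α·H/(1+e_p)·log₁₀(t₂/t₁)
S_s = 0.027×7.8/(1+1.19)×log₁₀(25.6/3.4)
    = 0.09616 × 0.8768 = 0.08431 m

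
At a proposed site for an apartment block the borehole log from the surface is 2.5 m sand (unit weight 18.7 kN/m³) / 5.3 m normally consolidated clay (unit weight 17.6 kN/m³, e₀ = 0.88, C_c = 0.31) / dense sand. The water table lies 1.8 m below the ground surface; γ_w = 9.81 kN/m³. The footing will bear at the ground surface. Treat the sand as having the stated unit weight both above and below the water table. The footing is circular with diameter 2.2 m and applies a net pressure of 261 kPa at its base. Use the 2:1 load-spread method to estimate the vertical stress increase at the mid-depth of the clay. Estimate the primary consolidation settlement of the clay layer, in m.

S_c ≈ 0.124 m

Mid-depth of clay below the ground surface: z = 2.5 + 5.3/2 = 5.15 m.
Total vertical stress at mid-clay: σ_v = 18.7×2.5 + 17.6×2.65 = 93.39 kPa.
Pore pressure: u = 9.81×(5.15 − 1.8) = 32.864 kPa.
Initial effective stress: σ'_0 = σ_v − u = 93.39 − 32.864 = 60.526 kPa.
Stress increase at mid-clay by the 2:1 spreading method:
Δσ ≈ qD²/(D+z)² = 261×2.2²/(2.2+5.15)² = 23.384 kPa
Final effective stress: σ'_f = σ'_0 + Δσ = 60.526 + 23.384 = 83.91 kPa.
Normally consolidated clay, so the full stress increment lies on the virgin compression line:
S_c = C_c·H/(1+e₀)·log₁₀(σ'_f/σ'_0) = 0.31×5.3/(1+0.88)×log₁₀(83.91/60.526)
    = 0.87394 × 0.14187 = 0.124 m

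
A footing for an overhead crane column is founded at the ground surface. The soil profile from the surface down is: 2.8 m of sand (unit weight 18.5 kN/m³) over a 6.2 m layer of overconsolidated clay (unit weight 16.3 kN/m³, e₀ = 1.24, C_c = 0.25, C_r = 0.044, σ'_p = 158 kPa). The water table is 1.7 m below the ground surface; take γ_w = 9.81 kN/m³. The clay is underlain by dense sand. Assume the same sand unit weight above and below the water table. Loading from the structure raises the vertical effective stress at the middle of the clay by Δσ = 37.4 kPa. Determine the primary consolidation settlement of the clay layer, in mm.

S_c ≈ 25.2 mm

Mid-depth of clay below the ground surface: z = 2.8 + 6.2/2 = 5.9 m.
Total vertical stress at mid-clay: σ_v = 18.5×2.8 + 16.3×3.1 = 102.33 kPa.
Pore pressure: u = 9.81×(5.9 − 1.7) = 41.202 kPa.
Initial effective stress: σ'_0 = σ_v − u = 102.33 − 41.202 = 61.128 kPa.
Final effective stress: σ'_f = 61.128 + 37.4 = 98.528 kPa.
σ'_f = 98.528 ≤ σ'_p = 158 kPa, so the clay remains overconsolidated and only the recompression index applies:
S_c = C_r·H/(1+e₀)·log₁₀(σ'_f/σ'_0) = 0.044×6.2/2.24×log₁₀(98.528/61.128)
    = 0.12179 × 0.20732 = 0.02525 m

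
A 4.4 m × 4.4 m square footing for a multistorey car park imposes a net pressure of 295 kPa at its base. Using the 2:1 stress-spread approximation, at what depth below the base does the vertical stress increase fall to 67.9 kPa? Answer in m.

z ≈ 4.77 m

2:1 spreading — at depth z the loaded area has grown by z in each plan dimension:
qB²/(B+z)² = Δσ_z ⇒ z = B(√(q/Δσ_z) − 1) = 4.4×(√(295/67.9) − 1) = 4.771 m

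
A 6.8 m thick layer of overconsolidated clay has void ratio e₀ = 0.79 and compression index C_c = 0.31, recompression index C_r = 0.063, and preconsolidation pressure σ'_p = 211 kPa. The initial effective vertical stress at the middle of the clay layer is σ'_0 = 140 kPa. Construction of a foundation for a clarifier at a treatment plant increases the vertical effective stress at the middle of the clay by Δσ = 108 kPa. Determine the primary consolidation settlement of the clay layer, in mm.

S_c ≈ 125 mm

Final effective stress: σ'_f = 140 + 108 = 248 kPa.
σ'_f = 248 > σ'_p = 211 kPa, so the stress path crosses the preconsolidation pressure — recompression up to σ'_p, then virgin compression beyond:
S_c = H/(1+e₀)·[C_r·log₁₀(σ'_p/σ'_0) + C_c·log₁₀(σ'_f/σ'_p)]
    = 6.8/1.79 × [0.063×log₁₀(211/140) + 0.31×log₁₀(248/211)]
    = 3.7989 × [0.011224 + 0.021752] = 0.1253 m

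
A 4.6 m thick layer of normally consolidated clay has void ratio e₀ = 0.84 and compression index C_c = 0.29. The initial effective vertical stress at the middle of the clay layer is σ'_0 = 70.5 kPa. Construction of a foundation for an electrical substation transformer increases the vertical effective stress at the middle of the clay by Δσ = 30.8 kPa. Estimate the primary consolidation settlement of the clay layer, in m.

Final effective stress: σ'_f = σ'_0 + Δσ = 70.5 + 30.8 = 101.3 kPa.
Normally consolidated clay, so the full stress increment lies on the virgin compression line:
S_c = C_c·H/(1+e₀)·log₁₀(σ'_f/σ'_0) = 0.29×4.6/(1+0.84)×log₁₀(101.3/70.5)
    = 0.725 × 0.15742 = 0.1141 m

S_c ≈ 0.114 m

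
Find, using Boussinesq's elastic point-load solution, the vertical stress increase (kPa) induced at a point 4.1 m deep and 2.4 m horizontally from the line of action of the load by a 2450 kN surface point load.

Δσ_z ≈ 33.3 kPa

Boussinesq vertical stress below a point load on an elastic half-space:
Δσ_z = 3P/(2πz²) · [1 + (r/z)²]^(−5/2)
r/z = 2.4/4.1 = 0.58537; [1+(r/z)²]^(−5/2) = 0.47873.
Δσ_z = 3×2450/(2π×4.1²) × 0.47873 = 69.589 × 0.47873 = 33.31 kPa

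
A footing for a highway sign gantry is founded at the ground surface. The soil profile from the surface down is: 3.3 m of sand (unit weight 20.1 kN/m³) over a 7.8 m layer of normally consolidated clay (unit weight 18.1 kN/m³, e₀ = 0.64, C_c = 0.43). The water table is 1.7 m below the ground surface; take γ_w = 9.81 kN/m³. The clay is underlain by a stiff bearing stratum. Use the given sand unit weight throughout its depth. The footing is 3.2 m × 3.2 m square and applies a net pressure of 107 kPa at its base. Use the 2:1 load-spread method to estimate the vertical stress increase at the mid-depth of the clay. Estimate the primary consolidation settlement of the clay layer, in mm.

Mid-depth of clay below the ground surface: z = 3.3 + 7.8/2 = 7.2 m.
Total vertical stress at mid-clay: σ_v = 20.1×3.3 + 18.1×3.9 = 136.92 kPa.
Pore pressure: u = 9.81×(7.2 − 1.7) = 53.955 kPa.
Initial effective stress: σ'_0 = σ_v − u = 136.92 − 53.955 = 82.965 kPa.
Stress increase at mid-clay by the 2:1 spreading method:
Δσ = qBL/((B+z)(L+z)) = 107×3.2×3.2/((3.2+7.2)(3.2+7.2)) = 10.13 kPa
Final effective stress: σ'_f = σ'_0 + Δσ = 82.965 + 10.13 = 93.095 kPa.
Normally consolidated clay, so the full stress increment lies on the virgin compression line:
S_c = C_c·H/(1+e₀)·log₁₀(σ'_f/σ'_0) = 0.43×7.8/(1+0.64)×log₁₀(93.095/82.965)
    = 2.0451 × 0.050031 = 0.1023 m

S_c ≈ 102 mm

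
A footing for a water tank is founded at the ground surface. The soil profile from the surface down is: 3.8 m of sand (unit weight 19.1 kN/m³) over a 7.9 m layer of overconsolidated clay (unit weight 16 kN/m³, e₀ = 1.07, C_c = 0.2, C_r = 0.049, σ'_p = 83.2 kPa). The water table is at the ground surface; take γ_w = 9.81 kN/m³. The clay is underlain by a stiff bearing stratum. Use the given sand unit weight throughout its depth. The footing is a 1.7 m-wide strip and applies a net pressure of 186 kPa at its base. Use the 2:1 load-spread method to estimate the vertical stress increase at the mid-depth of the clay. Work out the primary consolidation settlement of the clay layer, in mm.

Mid-depth of clay below the ground surface: z = 3.8 + 7.9/2 = 7.75 m.
Total vertical stress at mid-clay: σ_v = 19.1×3.8 + 16×3.95 = 135.78 kPa.
Pore pressure: u = 9.81×(7.75 − 0) = 76.028 kPa.
Initial effective stress: σ'_0 = σ_v − u = 135.78 − 76.028 = 59.752 kPa.
Stress increase at mid-clay by the 2:1 spreading method:
Δσ = qB/(B+z) = 186×1.7/(1.7+7.75) = 33.46 kPa
Final effective stress: σ'_f = 59.752 + 33.46 = 93.212 kPa.
σ'_f = 93.212 > σ'_p = 83.2 kPa, so the stress path crosses the preconsolidation pressure — recompression up to σ'_p, then virgin compression beyond:
S_c = H/(1+e₀)·[C_r·log₁₀(σ'_p/σ'_0) + C_c·log₁₀(σ'_f/σ'_p)]
    = 7.9/2.07 × [0.049×log₁₀(83.2/59.752) + 0.2×log₁₀(93.212/83.2)]
    = 3.8164 × [0.0070448 + 0.0098697] = 0.06455 m

S_c ≈ 64.6 mm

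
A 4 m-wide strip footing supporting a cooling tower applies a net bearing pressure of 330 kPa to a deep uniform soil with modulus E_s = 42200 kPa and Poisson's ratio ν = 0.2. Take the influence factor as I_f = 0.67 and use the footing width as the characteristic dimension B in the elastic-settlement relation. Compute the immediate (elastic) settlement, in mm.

Immediate (elastic) settlement: S_e = q·B·(1−ν²)/E_s · I_f.
S_e = 330 × 4 × (1 − 0.2²) / 42200 × 0.67
    = 330 × 4 × 0.96 / 42200 × 0.67
    = 0.02012 m = 20.12 mm

S_e ≈ 20.1 mm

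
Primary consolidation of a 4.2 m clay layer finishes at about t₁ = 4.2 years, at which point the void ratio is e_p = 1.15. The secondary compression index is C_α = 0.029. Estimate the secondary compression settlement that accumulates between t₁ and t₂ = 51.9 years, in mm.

Secondary compression: S_s = C_α·H/(1+e_p)·log₁₀(t₂/t₁)
S_s = 0.029×4.2/(1+1.15)×log₁₀(51.9/4.2)
    = 0.05665 × 1.092 = 0.06186 m

S_s ≈ 61.9 mm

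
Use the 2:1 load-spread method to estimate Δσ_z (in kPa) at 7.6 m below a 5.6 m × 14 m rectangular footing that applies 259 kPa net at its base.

By the 2:1 method the load spreads at 1 horizontal : 2 vertical, so at depth z the loaded area has grown by z in each plan dimension:
Δσ = qBL/((B+z)(L+z)) = 259×5.6×14/((5.6+7.6)(14+7.6)) = 71.218 kPa

Δσ_z ≈ 71.2 kPa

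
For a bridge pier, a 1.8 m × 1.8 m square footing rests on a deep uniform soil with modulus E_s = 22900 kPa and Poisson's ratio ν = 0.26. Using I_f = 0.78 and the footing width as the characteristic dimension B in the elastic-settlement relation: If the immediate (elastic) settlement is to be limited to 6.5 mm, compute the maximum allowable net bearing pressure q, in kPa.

S_e = q·B·(1−ν²)/E_s · I_f  ⇒  q = S_e·E_s / (B·(1−ν²)·I_f).
q = 0.0065 × 22900 / (1.8 × 0.9324 × 0.78) = 113.7 kPa

q ≈ 114 kPa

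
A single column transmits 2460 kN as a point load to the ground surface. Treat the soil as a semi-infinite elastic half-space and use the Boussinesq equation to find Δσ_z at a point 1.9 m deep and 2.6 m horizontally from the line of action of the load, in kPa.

Δσ_z ≈ 23.3 kPa

Boussinesq vertical stress below a point load on an elastic half-space:
Δσ_z = 3P/(2πz²) · [1 + (r/z)²]^(−5/2)
r/z = 2.6/1.9 = 1.3684; [1+(r/z)²]^(−5/2) = 0.071502.
Δσ_z = 3×2460/(2π×1.9²) × 0.071502 = 325.36 × 0.071502 = 23.26 kPa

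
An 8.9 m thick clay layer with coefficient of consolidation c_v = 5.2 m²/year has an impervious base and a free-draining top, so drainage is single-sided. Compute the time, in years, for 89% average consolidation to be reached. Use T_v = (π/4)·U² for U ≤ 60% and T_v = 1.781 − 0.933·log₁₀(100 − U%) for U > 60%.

t ≈ 12.3 years

Drainage path length: H_d = H = 8.9 m (single drainage).
U > 60%: T_v = 1.781 − 0.933·log₁₀(100 − 89) = 0.80938.
t = T_v·H_d²/c_v = 0.80938×8.9²/5.2 = 12.33 years.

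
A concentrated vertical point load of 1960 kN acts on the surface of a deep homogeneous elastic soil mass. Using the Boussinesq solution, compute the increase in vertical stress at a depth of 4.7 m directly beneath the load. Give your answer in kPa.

Δσ_z ≈ 42.4 kPa

Boussinesq vertical stress below a point load on an elastic half-space:
Δσ_z = 3P/(2πz²) · [1 + (r/z)²]^(−5/2)
r/z = 0/4.7 = 0; [1+(r/z)²]^(−5/2) = 1.
Δσ_z = 3×1960/(2π×4.7²) × 1 = 42.364 × 1 = 42.36 kPa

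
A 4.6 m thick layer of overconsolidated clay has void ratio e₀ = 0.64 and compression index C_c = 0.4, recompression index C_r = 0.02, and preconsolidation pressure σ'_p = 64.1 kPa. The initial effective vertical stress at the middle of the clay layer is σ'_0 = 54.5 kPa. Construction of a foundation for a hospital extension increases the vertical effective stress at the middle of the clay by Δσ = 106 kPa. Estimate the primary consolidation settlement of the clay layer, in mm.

Final effective stress: σ'_f = 54.5 + 106 = 160.5 kPa.
σ'_f = 160.5 > σ'_p = 64.1 kPa, so the stress path crosses the preconsolidation pressure — recompression up to σ'_p, then virgin compression beyond:
S_c = H/(1+e₀)·[C_r·log₁₀(σ'_p/σ'_0) + C_c·log₁₀(σ'_f/σ'_p)]
    = 4.6/1.64 × [0.02×log₁₀(64.1/54.5) + 0.4×log₁₀(160.5/64.1)]
    = 2.8049 × [0.0014092 + 0.15945] = 0.4512 m

S_c ≈ 451 mm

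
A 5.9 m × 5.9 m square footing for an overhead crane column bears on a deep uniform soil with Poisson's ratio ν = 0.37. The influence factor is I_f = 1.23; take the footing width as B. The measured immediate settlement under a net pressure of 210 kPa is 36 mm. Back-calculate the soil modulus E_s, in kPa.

E_s ≈ 36500 kPa

S_e = q·B·(1−ν²)/E_s · I_f  ⇒  E_s = q·B·(1−ν²)·I_f / S_e.
E_s = 210 × 5.9 × 0.8631 × 1.23 / 0.036 = 36540 kPa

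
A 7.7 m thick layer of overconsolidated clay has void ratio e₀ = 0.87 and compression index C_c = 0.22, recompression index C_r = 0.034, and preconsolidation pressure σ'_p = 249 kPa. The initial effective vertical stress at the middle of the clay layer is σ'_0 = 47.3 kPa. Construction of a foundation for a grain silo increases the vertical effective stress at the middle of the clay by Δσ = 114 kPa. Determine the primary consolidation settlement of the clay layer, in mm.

S_c ≈ 74.6 mm

Final effective stress: σ'_f = 47.3 + 114 = 161.3 kPa.
σ'_f = 161.3 ≤ σ'_p = 249 kPa, so the clay remains overconsolidated and only the recompression index applies:
S_c = C_r·H/(1+e₀)·log₁₀(σ'_f/σ'_0) = 0.034×7.7/1.87×log₁₀(161.3/47.3)
    = 0.14 × 0.53277 = 0.07459 m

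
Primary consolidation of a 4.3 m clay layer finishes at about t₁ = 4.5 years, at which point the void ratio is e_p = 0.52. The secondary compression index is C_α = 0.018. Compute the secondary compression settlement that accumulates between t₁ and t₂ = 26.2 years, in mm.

S_s ≈ 39 mm

Secondary compression: S_s = C_α·H/(1+e_p)·log₁₀(t₂/t₁)
S_s = 0.018×4.3/(1+0.52)×log₁₀(26.2/4.5)
    = 0.05092 × 0.7651 = 0.03896 m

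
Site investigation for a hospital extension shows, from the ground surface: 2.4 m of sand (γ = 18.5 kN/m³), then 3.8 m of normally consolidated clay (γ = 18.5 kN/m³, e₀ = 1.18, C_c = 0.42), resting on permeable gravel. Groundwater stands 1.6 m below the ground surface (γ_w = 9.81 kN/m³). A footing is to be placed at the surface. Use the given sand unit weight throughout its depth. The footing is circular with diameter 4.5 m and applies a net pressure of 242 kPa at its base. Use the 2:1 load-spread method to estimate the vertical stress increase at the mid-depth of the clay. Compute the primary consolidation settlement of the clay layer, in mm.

S_c ≈ 250 mm

Mid-depth of clay below the ground surface: z = 2.4 + 3.8/2 = 4.3 m.
Total vertical stress at mid-clay: σ_v = 18.5×2.4 + 18.5×1.9 = 79.55 kPa.
Pore pressure: u = 9.81×(4.3 − 1.6) = 26.487 kPa.
Initial effective stress: σ'_0 = σ_v − u = 79.55 − 26.487 = 53.063 kPa.
Stress increase at mid-clay by the 2:1 spreading method:
Δσ ≈ qD²/(D+z)² = 242×4.5²/(4.5+4.3)² = 63.281 kPa
Final effective stress: σ'_f = σ'_0 + Δσ = 53.063 + 63.281 = 116.34 kPa.
Normally consolidated clay, so the full stress increment lies on the virgin compression line:
S_c = C_c·H/(1+e₀)·log₁₀(σ'_f/σ'_0) = 0.42×3.8/(1+1.18)×log₁₀(116.34/53.063)
    = 0.73211 × 0.34094 = 0.2496 m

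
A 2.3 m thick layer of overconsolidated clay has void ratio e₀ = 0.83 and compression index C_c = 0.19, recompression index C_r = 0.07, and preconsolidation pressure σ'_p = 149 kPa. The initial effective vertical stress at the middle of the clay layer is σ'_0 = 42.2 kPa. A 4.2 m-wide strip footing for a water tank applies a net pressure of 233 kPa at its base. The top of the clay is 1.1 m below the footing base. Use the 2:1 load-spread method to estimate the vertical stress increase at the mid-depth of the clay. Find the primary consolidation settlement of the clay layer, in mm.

S_c ≈ 75.5 mm

Mid-depth of clay below the footing base: z = 1.1 + 2.3/2 = 2.25 m.
Stress increase at mid-clay by the 2:1 spreading method:
Δσ = qB/(B+z) = 233×4.2/(4.2+2.25) = 151.72 kPa
Final effective stress: σ'_f = 42.2 + 151.72 = 193.92 kPa.
σ'_f = 193.92 > σ'_p = 149 kPa, so the stress path crosses the preconsolidation pressure — recompression up to σ'_p, then virgin compression beyond:
S_c = H/(1+e₀)·[C_r·log₁₀(σ'_p/σ'_0) + C_c·log₁₀(σ'_f/σ'_p)]
    = 2.3/1.83 × [0.07×log₁₀(149/42.2) + 0.19×log₁₀(193.92/149)]
    = 1.2568 × [0.038351 + 0.021743] = 0.07553 m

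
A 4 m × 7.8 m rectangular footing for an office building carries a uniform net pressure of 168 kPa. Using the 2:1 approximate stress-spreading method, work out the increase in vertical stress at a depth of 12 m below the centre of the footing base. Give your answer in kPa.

Δσ_z ≈ 16.5 kPa

By the 2:1 method the load spreads at 1 horizontal : 2 vertical, so at depth z the loaded area has grown by z in each plan dimension:
Δσ = qBL/((B+z)(L+z)) = 168×4×7.8/((4+12)(7.8+12)) = 16.545 kPa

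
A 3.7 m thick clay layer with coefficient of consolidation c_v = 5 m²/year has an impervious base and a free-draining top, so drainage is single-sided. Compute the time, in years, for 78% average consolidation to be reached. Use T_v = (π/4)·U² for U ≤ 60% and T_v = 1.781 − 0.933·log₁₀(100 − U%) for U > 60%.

Drainage path length: H_d = H = 3.7 m (single drainage).
U > 60%: T_v = 1.781 − 0.933·log₁₀(100 − 78) = 0.52852.
t = T_v·H_d²/c_v = 0.52852×3.7²/5 = 1.447 years.

t ≈ 1.45 years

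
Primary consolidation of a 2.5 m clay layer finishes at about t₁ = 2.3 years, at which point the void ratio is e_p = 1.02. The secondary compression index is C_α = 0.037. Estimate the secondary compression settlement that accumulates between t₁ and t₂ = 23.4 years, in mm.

Secondary compression: S_s = C_α·H/(1+e_p)·log₁₀(t₂/t₁)
S_s = 0.037×2.5/(1+1.02)×log₁₀(23.4/2.3)
    = 0.04579 × 1.007 = 0.04613 m

S_s ≈ 46.1 mm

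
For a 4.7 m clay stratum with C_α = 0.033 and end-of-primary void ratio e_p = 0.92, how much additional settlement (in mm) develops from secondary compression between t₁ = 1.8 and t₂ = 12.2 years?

S_s ≈ 67.1 mm

Secondary compression: S_s = C_α·H/(1+e_p)·log₁₀(t₂/t₁)
S_s = 0.033×4.7/(1+0.92)×log₁₀(12.2/1.8)
    = 0.08078 × 0.8311 = 0.06714 m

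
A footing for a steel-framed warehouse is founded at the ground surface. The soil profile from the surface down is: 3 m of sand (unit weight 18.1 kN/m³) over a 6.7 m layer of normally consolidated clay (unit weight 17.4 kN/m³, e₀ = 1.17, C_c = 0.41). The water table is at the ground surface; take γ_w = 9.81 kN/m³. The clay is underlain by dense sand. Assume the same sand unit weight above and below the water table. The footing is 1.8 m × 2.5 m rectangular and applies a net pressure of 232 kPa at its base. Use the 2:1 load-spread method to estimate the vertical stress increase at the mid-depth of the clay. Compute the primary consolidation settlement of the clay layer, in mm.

S_c ≈ 139 mm

Mid-depth of clay below the ground surface: z = 3 + 6.7/2 = 6.35 m.
Total vertical stress at mid-clay: σ_v = 18.1×3 + 17.4×3.35 = 112.59 kPa.
Pore pressure: u = 9.81×(6.35 − 0) = 62.294 kPa.
Initial effective stress: σ'_0 = σ_v − u = 112.59 − 62.294 = 50.296 kPa.
Stress increase at mid-clay by the 2:1 spreading method:
Δσ = qBL/((B+z)(L+z)) = 232×1.8×2.5/((1.8+6.35)(2.5+6.35)) = 14.474 kPa
Final effective stress: σ'_f = σ'_0 + Δσ = 50.296 + 14.474 = 64.77 kPa.
Normally consolidated clay, so the full stress increment lies on the virgin compression line:
S_c = C_c·H/(1+e₀)·log₁₀(σ'_f/σ'_0) = 0.41×6.7/(1+1.17)×log₁₀(64.77/50.296)
    = 1.2659 × 0.10984 = 0.139 m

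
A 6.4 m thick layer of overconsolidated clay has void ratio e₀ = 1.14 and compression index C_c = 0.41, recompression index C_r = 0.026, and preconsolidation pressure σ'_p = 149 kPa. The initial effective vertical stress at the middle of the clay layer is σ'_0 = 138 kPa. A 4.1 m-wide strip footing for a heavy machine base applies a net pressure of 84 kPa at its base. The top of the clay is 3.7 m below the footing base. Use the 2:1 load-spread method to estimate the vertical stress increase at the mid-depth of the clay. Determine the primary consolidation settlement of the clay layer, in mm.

Mid-depth of clay below the footing base: z = 3.7 + 6.4/2 = 6.9 m.
Stress increase at mid-clay by the 2:1 spreading method:
Δσ = qB/(B+z) = 84×4.1/(4.1+6.9) = 31.309 kPa
Final effective stress: σ'_f = 138 + 31.309 = 169.31 kPa.
σ'_f = 169.31 > σ'_p = 149 kPa, so the stress path crosses the preconsolidation pressure — recompression up to σ'_p, then virgin compression beyond:
S_c = H/(1+e₀)·[C_r·log₁₀(σ'_p/σ'_0) + C_c·log₁₀(σ'_f/σ'_p)]
    = 6.4/2.14 × [0.026×log₁₀(149/138) + 0.41×log₁₀(169.31/149)]
    = 2.9907 × [0.00086599 + 0.022753] = 0.07064 m

S_c ≈ 70.6 mm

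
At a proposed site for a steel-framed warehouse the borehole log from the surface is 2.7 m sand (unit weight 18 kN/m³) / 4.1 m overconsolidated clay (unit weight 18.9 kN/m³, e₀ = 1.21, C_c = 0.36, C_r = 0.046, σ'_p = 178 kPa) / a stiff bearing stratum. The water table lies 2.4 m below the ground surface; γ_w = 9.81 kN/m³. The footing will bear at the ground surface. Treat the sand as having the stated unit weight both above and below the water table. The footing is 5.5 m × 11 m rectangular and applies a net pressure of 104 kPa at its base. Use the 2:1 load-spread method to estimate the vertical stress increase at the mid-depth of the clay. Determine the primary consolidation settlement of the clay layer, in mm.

Mid-depth of clay below the ground surface: z = 2.7 + 4.1/2 = 4.75 m.
Total vertical stress at mid-clay: σ_v = 18×2.7 + 18.9×2.05 = 87.345 kPa.
Pore pressure: u = 9.81×(4.75 − 2.4) = 23.054 kPa.
Initial effective stress: σ'_0 = σ_v − u = 87.345 − 23.054 = 64.291 kPa.
Stress increase at mid-clay by the 2:1 spreading method:
Δσ = qBL/((B+z)(L+z)) = 104×5.5×11/((5.5+4.75)(11+4.75)) = 38.975 kPa
Final effective stress: σ'_f = 64.291 + 38.975 = 103.27 kPa.
σ'_f = 103.27 ≤ σ'_p = 178 kPa, so the clay remains overconsolidated and only the recompression index applies:
S_c = C_r·H/(1+e₀)·log₁₀(σ'_f/σ'_0) = 0.046×4.1/2.21×log₁₀(103.27/64.291)
    = 0.085339 × 0.20582 = 0.01756 m

S_c ≈ 17.6 mm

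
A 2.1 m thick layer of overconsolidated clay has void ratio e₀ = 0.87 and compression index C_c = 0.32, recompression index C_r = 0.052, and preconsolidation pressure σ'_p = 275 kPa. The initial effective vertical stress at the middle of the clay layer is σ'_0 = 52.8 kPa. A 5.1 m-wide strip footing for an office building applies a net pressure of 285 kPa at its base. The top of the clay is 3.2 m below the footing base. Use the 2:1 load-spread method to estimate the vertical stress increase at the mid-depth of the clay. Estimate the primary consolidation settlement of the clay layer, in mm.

S_c ≈ 34.8 mm

Mid-depth of clay below the footing base: z = 3.2 + 2.1/2 = 4.25 m.
Stress increase at mid-clay by the 2:1 spreading method:
Δσ = qB/(B+z) = 285×5.1/(5.1+4.25) = 155.45 kPa
Final effective stress: σ'_f = 52.8 + 155.45 = 208.25 kPa.
σ'_f = 208.25 ≤ σ'_p = 275 kPa, so the clay remains overconsolidated and only the recompression index applies:
S_c = C_r·H/(1+e₀)·log₁₀(σ'_f/σ'_0) = 0.052×2.1/1.87×log₁₀(208.25/52.8)
    = 0.058396 × 0.59595 = 0.0348 m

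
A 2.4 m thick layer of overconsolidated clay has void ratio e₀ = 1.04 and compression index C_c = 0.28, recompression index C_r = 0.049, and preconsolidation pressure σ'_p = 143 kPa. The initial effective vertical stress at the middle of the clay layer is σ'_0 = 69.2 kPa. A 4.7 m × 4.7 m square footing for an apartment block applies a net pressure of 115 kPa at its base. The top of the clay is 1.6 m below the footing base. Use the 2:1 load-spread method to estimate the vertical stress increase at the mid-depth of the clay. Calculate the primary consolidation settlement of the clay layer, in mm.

Mid-depth of clay below the footing base: z = 1.6 + 2.4/2 = 2.8 m.
Stress increase at mid-clay by the 2:1 spreading method:
Δσ = qBL/((B+z)(L+z)) = 115×4.7×4.7/((4.7+2.8)(4.7+2.8)) = 45.162 kPa
Final effective stress: σ'_f = 69.2 + 45.162 = 114.36 kPa.
σ'_f = 114.36 ≤ σ'_p = 143 kPa, so the clay remains overconsolidated and only the recompression index applies:
S_c = C_r·H/(1+e₀)·log₁₀(σ'_f/σ'_0) = 0.049×2.4/2.04×log₁₀(114.36/69.2)
    = 0.057649 × 0.21817 = 0.01258 m

S_c ≈ 12.6 mm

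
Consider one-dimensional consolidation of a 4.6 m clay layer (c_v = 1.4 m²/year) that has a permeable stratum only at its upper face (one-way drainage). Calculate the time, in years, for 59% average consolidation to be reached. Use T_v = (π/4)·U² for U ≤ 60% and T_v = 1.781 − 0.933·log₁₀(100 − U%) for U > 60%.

Drainage path length: H_d = H = 4.6 m (single drainage).
U ≤ 60%: T_v = (π/4)·U² = (π/4)×0.59² = 0.2734.
t = T_v·H_d²/c_v = 0.2734×4.6²/1.4 = 4.132 years.

t ≈ 4.13 years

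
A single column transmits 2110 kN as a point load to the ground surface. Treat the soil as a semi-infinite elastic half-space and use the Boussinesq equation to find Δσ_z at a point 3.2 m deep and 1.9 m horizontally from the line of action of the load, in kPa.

Boussinesq vertical stress below a point load on an elastic half-space:
Δσ_z = 3P/(2πz²) · [1 + (r/z)²]^(−5/2)
r/z = 1.9/3.2 = 0.59375; [1+(r/z)²]^(−5/2) = 0.47003.
Δσ_z = 3×2110/(2π×3.2²) × 0.47003 = 98.384 × 0.47003 = 46.24 kPa

Δσ_z ≈ 46.2 kPa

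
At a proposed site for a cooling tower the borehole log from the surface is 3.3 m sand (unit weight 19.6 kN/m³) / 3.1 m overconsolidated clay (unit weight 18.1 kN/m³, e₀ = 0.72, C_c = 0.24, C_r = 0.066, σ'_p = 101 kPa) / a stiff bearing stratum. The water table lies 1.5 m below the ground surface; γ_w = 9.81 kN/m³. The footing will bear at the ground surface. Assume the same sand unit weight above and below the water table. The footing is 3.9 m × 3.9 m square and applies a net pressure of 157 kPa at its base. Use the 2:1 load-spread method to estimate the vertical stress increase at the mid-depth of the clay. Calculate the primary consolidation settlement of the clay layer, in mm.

Mid-depth of clay below the ground surface: z = 3.3 + 3.1/2 = 4.85 m.
Total vertical stress at mid-clay: σ_v = 19.6×3.3 + 18.1×1.55 = 92.735 kPa.
Pore pressure: u = 9.81×(4.85 − 1.5) = 32.864 kPa.
Initial effective stress: σ'_0 = σ_v − u = 92.735 − 32.864 = 59.871 kPa.
Stress increase at mid-clay by the 2:1 spreading method:
Δσ = qBL/((B+z)(L+z)) = 157×3.9×3.9/((3.9+4.85)(3.9+4.85)) = 31.19 kPa
Final effective stress: σ'_f = 59.871 + 31.19 = 91.061 kPa.
σ'_f = 91.061 ≤ σ'_p = 101 kPa, so the clay remains overconsolidated and only the recompression index applies:
S_c = C_r·H/(1+e₀)·log₁₀(σ'_f/σ'_0) = 0.066×3.1/1.72×log₁₀(91.061/59.871)
    = 0.11895 × 0.18212 = 0.02166 m

S_c ≈ 21.7 mm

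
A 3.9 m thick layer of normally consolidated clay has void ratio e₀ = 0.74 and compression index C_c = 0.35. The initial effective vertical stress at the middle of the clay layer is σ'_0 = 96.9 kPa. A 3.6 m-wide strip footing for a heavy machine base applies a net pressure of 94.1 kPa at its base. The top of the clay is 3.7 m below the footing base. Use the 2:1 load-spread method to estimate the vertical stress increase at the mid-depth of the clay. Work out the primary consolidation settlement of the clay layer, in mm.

S_c ≈ 109 mm

Mid-depth of clay below the footing base: z = 3.7 + 3.9/2 = 5.65 m.
Stress increase at mid-clay by the 2:1 spreading method:
Δσ = qB/(B+z) = 94.1×3.6/(3.6+5.65) = 36.623 kPa
Final effective stress: σ'_f = σ'_0 + Δσ = 96.9 + 36.623 = 133.52 kPa.
Normally consolidated clay, so the full stress increment lies on the virgin compression line:
S_c = C_c·H/(1+e₀)·log₁₀(σ'_f/σ'_0) = 0.35×3.9/(1+0.74)×log₁₀(133.52/96.9)
    = 0.78448 × 0.13922 = 0.1092 m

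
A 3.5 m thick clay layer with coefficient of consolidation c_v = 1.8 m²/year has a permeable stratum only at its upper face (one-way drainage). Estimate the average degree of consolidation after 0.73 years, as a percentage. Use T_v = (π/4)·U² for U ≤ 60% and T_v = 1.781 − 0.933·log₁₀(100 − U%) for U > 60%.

U ≈ 37 %

Drainage path length: H_d = H = 3.5 m (single drainage).
T_v = c_v·t/H_d² = 1.8×0.73/3.5² = 0.10727.
T_v = 0.10727 corresponds to the U ≤ 60% branch:
U = √(4T_v/π) = 0.3696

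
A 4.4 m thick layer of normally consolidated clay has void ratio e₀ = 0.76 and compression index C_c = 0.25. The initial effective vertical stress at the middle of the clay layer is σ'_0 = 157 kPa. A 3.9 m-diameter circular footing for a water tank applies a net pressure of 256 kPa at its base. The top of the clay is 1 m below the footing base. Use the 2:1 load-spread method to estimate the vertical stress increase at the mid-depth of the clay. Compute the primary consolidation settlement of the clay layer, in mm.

S_c ≈ 109 mm

Mid-depth of clay below the footing base: z = 1 + 4.4/2 = 3.2 m.
Stress increase at mid-clay by the 2:1 spreading method:
Δσ ≈ qD²/(D+z)² = 256×3.9²/(3.9+3.2)² = 77.242 kPa
Final effective stress: σ'_f = σ'_0 + Δσ = 157 + 77.242 = 234.24 kPa.
Normally consolidated clay, so the full stress increment lies on the virgin compression line:
S_c = C_c·H/(1+e₀)·log₁₀(σ'_f/σ'_0) = 0.25×4.4/(1+0.76)×log₁₀(234.24/157)
    = 0.625 × 0.17376 = 0.1086 m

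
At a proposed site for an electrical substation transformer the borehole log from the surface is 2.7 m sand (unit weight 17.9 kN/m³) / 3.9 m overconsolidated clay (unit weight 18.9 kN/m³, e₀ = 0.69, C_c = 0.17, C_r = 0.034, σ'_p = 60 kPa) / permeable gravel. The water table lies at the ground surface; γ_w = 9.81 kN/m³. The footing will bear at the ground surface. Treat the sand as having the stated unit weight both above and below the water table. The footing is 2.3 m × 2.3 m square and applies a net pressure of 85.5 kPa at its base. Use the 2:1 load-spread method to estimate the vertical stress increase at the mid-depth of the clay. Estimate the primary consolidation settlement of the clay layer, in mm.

Mid-depth of clay below the ground surface: z = 2.7 + 3.9/2 = 4.65 m.
Total vertical stress at mid-clay: σ_v = 17.9×2.7 + 18.9×1.95 = 85.185 kPa.
Pore pressure: u = 9.81×(4.65 − 0) = 45.617 kPa.
Initial effective stress: σ'_0 = σ_v − u = 85.185 − 45.617 = 39.568 kPa.
Stress increase at mid-clay by the 2:1 spreading method:
Δσ = qBL/((B+z)(L+z)) = 85.5×2.3×2.3/((2.3+4.65)(2.3+4.65)) = 9.3638 kPa
Final effective stress: σ'_f = 39.568 + 9.3638 = 48.932 kPa.
σ'_f = 48.932 ≤ σ'_p = 60 kPa, so the clay remains overconsolidated and only the recompression index applies:
S_c = C_r·H/(1+e₀)·log₁₀(σ'_f/σ'_0) = 0.034×3.9/1.69×log₁₀(48.932/39.568)
    = 0.078462 × 0.092249 = 0.007238 m

S_c ≈ 7.24 mm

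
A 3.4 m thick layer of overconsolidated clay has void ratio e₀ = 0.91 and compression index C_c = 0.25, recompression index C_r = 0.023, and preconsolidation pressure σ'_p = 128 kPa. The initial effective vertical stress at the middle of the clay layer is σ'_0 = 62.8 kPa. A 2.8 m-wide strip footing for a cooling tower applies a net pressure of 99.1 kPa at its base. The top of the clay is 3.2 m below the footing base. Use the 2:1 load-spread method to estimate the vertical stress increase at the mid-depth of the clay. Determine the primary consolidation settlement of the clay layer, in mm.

S_c ≈ 8.06 mm

Mid-depth of clay below the footing base: z = 3.2 + 3.4/2 = 4.9 m.
Stress increase at mid-clay by the 2:1 spreading method:
Δσ = qB/(B+z) = 99.1×2.8/(2.8+4.9) = 36.036 kPa
Final effective stress: σ'_f = 62.8 + 36.036 = 98.836 kPa.
σ'_f = 98.836 ≤ σ'_p = 128 kPa, so the clay remains overconsolidated and only the recompression index applies:
S_c = C_r·H/(1+e₀)·log₁₀(σ'_f/σ'_0) = 0.023×3.4/1.91×log₁₀(98.836/62.8)
    = 0.040942 × 0.19696 = 0.008064 m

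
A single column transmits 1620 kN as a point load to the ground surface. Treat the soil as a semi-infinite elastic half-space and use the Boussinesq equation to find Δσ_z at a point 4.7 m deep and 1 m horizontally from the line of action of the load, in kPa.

Δσ_z ≈ 31.3 kPa

Boussinesq vertical stress below a point load on an elastic half-space:
Δσ_z = 3P/(2πz²) · [1 + (r/z)²]^(−5/2)
r/z = 1/4.7 = 0.21277; [1+(r/z)²]^(−5/2) = 0.89522.
Δσ_z = 3×1620/(2π×4.7²) × 0.89522 = 35.016 × 0.89522 = 31.35 kPa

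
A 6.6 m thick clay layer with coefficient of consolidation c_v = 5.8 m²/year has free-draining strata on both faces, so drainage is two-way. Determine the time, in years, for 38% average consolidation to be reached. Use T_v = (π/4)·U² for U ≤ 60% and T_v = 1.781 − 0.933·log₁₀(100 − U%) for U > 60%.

t ≈ 0.213 years

Drainage path length: H_d = H/2 = 3.3 m (double drainage).
U ≤ 60%: T_v = (π/4)·U² = (π/4)×0.38² = 0.11341.
t = T_v·H_d²/c_v = 0.11341×3.3²/5.8 = 0.2129 years.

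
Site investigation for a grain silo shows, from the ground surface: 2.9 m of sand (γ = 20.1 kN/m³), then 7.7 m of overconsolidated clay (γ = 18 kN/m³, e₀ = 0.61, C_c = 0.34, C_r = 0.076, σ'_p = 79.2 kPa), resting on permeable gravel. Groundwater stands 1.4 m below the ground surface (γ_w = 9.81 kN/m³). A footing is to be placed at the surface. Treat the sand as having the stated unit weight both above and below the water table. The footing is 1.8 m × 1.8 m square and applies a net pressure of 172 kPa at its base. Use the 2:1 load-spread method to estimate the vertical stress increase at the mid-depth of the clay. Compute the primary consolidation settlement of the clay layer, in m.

S_c ≈ 0.0392 m

Mid-depth of clay below the ground surface: z = 2.9 + 7.7/2 = 6.75 m.
Total vertical stress at mid-clay: σ_v = 20.1×2.9 + 18×3.85 = 127.59 kPa.
Pore pressure: u = 9.81×(6.75 − 1.4) = 52.483 kPa.
Initial effective stress: σ'_0 = σ_v − u = 127.59 − 52.483 = 75.107 kPa.
Stress increase at mid-clay by the 2:1 spreading method:
Δσ = qBL/((B+z)(L+z)) = 172×1.8×1.8/((1.8+6.75)(1.8+6.75)) = 7.6233 kPa
Final effective stress: σ'_f = 75.107 + 7.6233 = 82.73 kPa.
σ'_f = 82.73 > σ'_p = 79.2 kPa, so the stress path crosses the preconsolidation pressure — recompression up to σ'_p, then virgin compression beyond:
S_c = H/(1+e₀)·[C_r·log₁₀(σ'_p/σ'_0) + C_c·log₁₀(σ'_f/σ'_p)]
    = 7.7/1.61 × [0.076×log₁₀(79.2/75.107) + 0.34×log₁₀(82.73/79.2)]
    = 4.7826 × [0.0017514 + 0.0064389] = 0.03917 m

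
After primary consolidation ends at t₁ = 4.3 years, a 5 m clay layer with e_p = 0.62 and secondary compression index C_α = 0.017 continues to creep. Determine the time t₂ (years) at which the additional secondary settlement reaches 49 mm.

t₂ ≈ 36.9 years

S_s = C_α·H/(1+e_p)·log₁₀(t₂/t₁) ⇒ log₁₀(t₂/t₁) = S_s·(1+e_p)/(C_α·H).
log₁₀(t₂/t₁) = 0.049 × (1+0.62) / (0.017×5) = 0.9339
t₂ = t₁ × 10^0.9339 = 4.3 × 8.588 = 36.93 years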